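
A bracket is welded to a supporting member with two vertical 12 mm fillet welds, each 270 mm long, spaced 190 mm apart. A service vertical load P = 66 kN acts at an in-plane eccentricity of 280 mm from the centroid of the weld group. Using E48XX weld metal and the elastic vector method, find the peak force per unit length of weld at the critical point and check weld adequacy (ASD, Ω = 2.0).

E48XX → F_EXX = 480 MPa.
Total weld length L_w = 540 mm. Treat welds as unit-width lines.
Polar moment about centroid: J = 2[d³/12 + d(b/2)²] = 2[270³/12 + 270×95²] = 8154000 mm³.
Direct shear f_v = P/L_w = 66×10³ / 540 = 122.2 N/mm (vertical).
Torsion M = P·e = 66×10³ × 280 = 18480000 N·mm.
Critical point at (x, y) = (95, 135) from centroid. f_tx = M·y/J = 306 N/mm; f_ty = M·x/J = 215.3 N/mm.
Resultant f_max = √[f_tx² + (f_v + f_ty)²] = √[306² + (122.2 + 215.3)²] = 455.6 N/mm.
Capacity per unit length: r_n/Ω = (1/2.0) × 0.6 × 480 × (0.707 × 12) = 1222 N/mm.
455.6 ≤ 1222 → adequate.

f_max ≈ 456 N/mm; adequate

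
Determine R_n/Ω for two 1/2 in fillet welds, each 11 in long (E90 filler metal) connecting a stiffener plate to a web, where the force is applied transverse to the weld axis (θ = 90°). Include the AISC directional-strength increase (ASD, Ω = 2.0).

E90XX → F_EXX = 90 ksi.
t_e = 0.707 × 0.5 = 0.3535 in; A_we = 0.3535 × 22 = 7.777 in².
Directional factor: 1.0 + 0.5 sin^1.5(90°) = 1.5.
F_nw = 0.6 × 90 × 1.5 = 81 ksi.
R_n/Ω = (81 × 7.777) / 2.0 = 315 kips.

R_n/Ω ≈ 315 kips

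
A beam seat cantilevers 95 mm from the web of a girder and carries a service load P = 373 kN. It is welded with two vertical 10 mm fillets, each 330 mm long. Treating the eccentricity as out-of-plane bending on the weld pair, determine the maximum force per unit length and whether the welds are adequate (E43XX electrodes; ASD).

E43XX → F_EXX = 430 MPa.
L_w = 2 × 330 = 660 mm; section modulus (unit throat) S = 2 × L²/6 = 36300 mm².
Direct shear f_v = P/L_w = 373×10³/660 = 565.2 N/mm.
Moment M = P × e = 373×10³ × 95 = 35435000 N·mm; bending f_b = M/S = 976.2 N/mm.
f_max = √(f_v² + f_b²) = √(565.2² + 976.2²) = 1128 N/mm.
r_n/Ω = (1/2.0) × 0.6 × 430 × (0.707 × 10) = 912 N/mm → NOT adequate.

f_max ≈ 1130 N/mm; NOT adequate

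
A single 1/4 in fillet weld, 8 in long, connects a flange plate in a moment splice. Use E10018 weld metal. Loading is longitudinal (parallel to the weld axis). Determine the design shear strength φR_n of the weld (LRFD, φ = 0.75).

E100XX → F_EXX = 100 ksi.
Effective throat t_e = 0.707 × 0.25 = 0.1767 in.
Total length L = 8 in; A_we = 0.1767 × 8 = 1.414 in².
F_nw = 0.6 F_EXX = 0.6 × 100 = 60 ksi.
φR_n = 0.75 × 60 × 1.414 = 63.63 kip.

φR_n ≈ 63.6 kip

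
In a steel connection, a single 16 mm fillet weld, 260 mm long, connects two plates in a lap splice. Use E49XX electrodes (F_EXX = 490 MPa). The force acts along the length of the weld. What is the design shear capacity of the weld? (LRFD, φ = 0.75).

φR_n ≈ 649 kN

Effective throat t_e = 0.707 × 16 = 11.31 mm.
Total length L = 260 mm; A_we = 11.31 × 260 = 2941 mm².
F_nw = 0.6 F_EXX = 0.6 × 490 = 294 MPa.
φR_n = 0.75 × 294 × 2941 × 10⁻³ = 648.5 kN.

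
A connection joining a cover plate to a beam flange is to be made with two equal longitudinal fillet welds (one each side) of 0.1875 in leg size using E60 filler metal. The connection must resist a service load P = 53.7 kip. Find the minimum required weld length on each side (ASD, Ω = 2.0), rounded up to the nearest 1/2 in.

L = 11.5 in on each side

E60XX → F_EXX = 60 ksi.
Throat t_e = 0.707 × 0.1875 = 0.1326 in.
r_n/Ω = (0.6 × 60 × 0.1326) / 2.0 = 2.386 kip/in.
L_req = P / (r_n/Ω) = 53.7 / 2.386 = 22.51 in total.
Per side: 22.51 / 2 = 11.25 in.
Round up → use L = 11.5 in on each side.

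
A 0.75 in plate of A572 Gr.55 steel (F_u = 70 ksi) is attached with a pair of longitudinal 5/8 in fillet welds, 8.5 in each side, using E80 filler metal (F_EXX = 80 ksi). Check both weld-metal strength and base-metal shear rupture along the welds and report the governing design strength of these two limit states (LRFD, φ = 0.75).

φR_n ≈ 270 kip (weld metal governs)

t_e = 0.707 × 0.625 = 0.4419 in; L = 17 in.
Weld metal: φR_n = 0.75 × 0.6 × 80 × 0.4419 × 17 = 270.4 kip.
Base metal (shear rupture): φR_n = 0.75 × 0.6 × 70 × 0.75 × 17 = 401.6 kip.
Governing: weld metal.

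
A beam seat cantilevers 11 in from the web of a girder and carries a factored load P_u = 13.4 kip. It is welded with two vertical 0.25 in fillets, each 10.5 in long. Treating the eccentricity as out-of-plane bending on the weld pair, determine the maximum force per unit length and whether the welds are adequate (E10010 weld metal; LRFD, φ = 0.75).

E100XX → F_EXX = 100 ksi.
L_w = 2 × 10.5 = 21 in; section modulus (unit throat) S = 2 × L²/6 = 36.75 in².
Direct shear f_v = P/L_w = 13.4/21 = 0.6381 kip/in.
Moment M = P × e = 13.4 × 11 = 147.4 kip·in; bending f_b = M/S = 4.011 kip/in.
f_max = √(f_v² + f_b²) = √(0.6381² + 4.011²) = 4.061 kip/in.
φr_n = 0.75 × 0.6 × 100 × (0.707 × 0.25) = 7.954 kip/in → adequate.

f_max ≈ 4.06 kip/in; adequate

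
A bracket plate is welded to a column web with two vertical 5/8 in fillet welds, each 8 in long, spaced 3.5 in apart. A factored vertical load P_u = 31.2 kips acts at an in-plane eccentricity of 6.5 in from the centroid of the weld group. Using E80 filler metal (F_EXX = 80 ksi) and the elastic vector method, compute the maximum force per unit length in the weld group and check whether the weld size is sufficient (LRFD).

f_max ≈ 7.59 kip/in; adequate

Total weld length L_w = 16 in. Treat welds as unit-width lines.
Polar moment about centroid: J = 2[d³/12 + d(b/2)²] = 2[8³/12 + 8×1.75²] = 134.3 in³.
Direct shear f_v = P/L_w = 31.2 / 16 = 1.95 kip/in (vertical).
Torsion M = P·e = 31.2 × 6.5 = 202.8 kip·in.
Critical point at (x, y) = (1.75, 4) from centroid. f_tx = M·y/J = 6.039 kip/in; f_ty = M·x/J = 2.642 kip/in.
Resultant f_max = √[f_tx² + (f_v + f_ty)²] = √[6.039² + (1.95 + 2.642)²] = 7.586 kip/in.
Capacity per unit length: φr_n = 0.75 × 0.6 × 80 × (0.707 × 0.625) = 15.91 kip/in.
7.586 ≤ 15.91 → adequate.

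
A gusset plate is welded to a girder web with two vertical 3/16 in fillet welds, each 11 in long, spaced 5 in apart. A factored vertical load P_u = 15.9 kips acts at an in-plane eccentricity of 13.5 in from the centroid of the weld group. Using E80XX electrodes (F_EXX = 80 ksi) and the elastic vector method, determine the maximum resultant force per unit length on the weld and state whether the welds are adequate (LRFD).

f_max ≈ 3.96 kip/in; adequate

Total weld length L_w = 22 in. Treat welds as unit-width lines.
Polar moment about centroid: J = 2[d³/12 + d(b/2)²] = 2[11³/12 + 11×2.5²] = 359.3 in³.
Direct shear f_v = P/L_w = 15.9 / 22 = 0.7227 kip/in (vertical).
Torsion M = P·e = 15.9 × 13.5 = 214.65 kip·in.
Critical point at (x, y) = (2.5, 5.5) from centroid. f_tx = M·y/J = 3.285 kip/in; f_ty = M·x/J = 1.493 kip/in.
Resultant f_max = √[f_tx² + (f_v + f_ty)²] = √[3.285² + (0.7227 + 1.493)²] = 3.963 kip/in.
Capacity per unit length: φr_n = 0.75 × 0.6 × 80 × (0.707 × 0.1875) = 4.772 kip/in.
3.963 ≤ 4.772 → adequate.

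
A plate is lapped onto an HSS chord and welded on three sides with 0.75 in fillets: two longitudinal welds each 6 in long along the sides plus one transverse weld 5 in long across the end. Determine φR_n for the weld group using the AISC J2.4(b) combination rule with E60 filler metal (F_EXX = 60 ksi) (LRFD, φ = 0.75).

φR_n ≈ 253 kip

t_e = 0.707 × 0.75 = 0.5302 in.
R_nwl = 0.6 × 60 × 0.5302 × 12 = 229.1 kip (longitudinal, 2 welds).
R_nwt = 0.6 × 60 × 0.5302 × 5 = 95.44 kip (transverse, base value).
(i) R_nwl + R_nwt = 324.5 kip; (ii) 0.85 R_nwl + 1.5 R_nwt = 337.9 kip.
R_n = max = 337.9 kip [governs: (ii)]; φR_n = 253.4 kip.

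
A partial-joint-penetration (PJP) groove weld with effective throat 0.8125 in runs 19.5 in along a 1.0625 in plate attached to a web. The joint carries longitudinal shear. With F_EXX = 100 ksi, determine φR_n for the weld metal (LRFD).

φR_n ≈ 713 kips

Effective throat (given) t_e = 0.8125 in.
A_we = 0.8125 × 19.5 = 15.84 in².
F_nw = 0.6 F_EXX = 60 ksi.
φR_n = 0.75 × 60 × 15.84 = 713 kips.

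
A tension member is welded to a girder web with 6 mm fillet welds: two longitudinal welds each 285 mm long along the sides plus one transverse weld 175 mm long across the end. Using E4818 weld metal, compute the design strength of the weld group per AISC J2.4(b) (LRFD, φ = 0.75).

E48XX → F_EXX = 480 MPa.
t_e = 0.707 × 6 = 4.242 mm.
R_nwl = 0.6 × 480 × 4.242 × 570 × 10⁻³ = 696.4 kN (longitudinal, 2 welds).
R_nwt = 0.6 × 480 × 4.242 × 175 × 10⁻³ = 213.8 kN (transverse, base value).
(i) R_nwl + R_nwt = 910.2 kN; (ii) 0.85 R_nwl + 1.5 R_nwt = 912.6 kN.
R_n = max = 912.6 kN [governs: (ii)]; φR_n = 684.5 kN.

φR_n ≈ 684 kN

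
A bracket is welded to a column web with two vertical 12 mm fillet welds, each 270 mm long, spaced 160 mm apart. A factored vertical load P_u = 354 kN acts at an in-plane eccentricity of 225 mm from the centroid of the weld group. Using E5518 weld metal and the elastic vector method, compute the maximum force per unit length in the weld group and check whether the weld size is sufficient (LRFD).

f_max ≈ 2260 N/mm; NOT adequate

E55XX → F_EXX = 550 MPa.
Total weld length L_w = 540 mm. Treat welds as unit-width lines.
Polar moment about centroid: J = 2[d³/12 + d(b/2)²] = 2[270³/12 + 270×80²] = 6736000 mm³.
Direct shear f_v = P/L_w = 354×10³ / 540 = 655.6 N/mm (vertical).
Torsion M = P·e = 354×10³ × 225 = 79650000 N·mm.
Critical point at (x, y) = (80, 135) from centroid. f_tx = M·y/J = 1596 N/mm; f_ty = M·x/J = 945.9 N/mm.
Resultant f_max = √[f_tx² + (f_v + f_ty)²] = √[1596² + (655.6 + 945.9)²] = 2261 N/mm.
Capacity per unit length: φr_n = 0.75 × 0.6 × 550 × (0.707 × 12) = 2100 N/mm.
2261 > 2100 → NOT adequate.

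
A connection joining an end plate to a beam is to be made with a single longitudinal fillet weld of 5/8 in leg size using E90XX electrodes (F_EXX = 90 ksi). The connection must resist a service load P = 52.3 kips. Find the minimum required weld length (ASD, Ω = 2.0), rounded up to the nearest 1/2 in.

L = 4.5 in

Throat t_e = 0.707 × 0.625 = 0.4419 in.
r_n/Ω = (0.6 × 90 × 0.4419) / 2.0 = 11.93 kip/in.
L_req = P / (r_n/Ω) = 52.3 / 11.93 = 4.384 in total.
Round up → use L = 4.5 in.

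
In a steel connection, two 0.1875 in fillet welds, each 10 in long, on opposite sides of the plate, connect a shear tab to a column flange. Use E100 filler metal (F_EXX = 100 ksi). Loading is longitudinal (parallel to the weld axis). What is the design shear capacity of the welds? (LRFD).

Effective throat t_e = 0.707 × 0.1875 = 0.1326 in.
Total length L = 20 in; A_we = 0.1326 × 20 = 2.651 in².
F_nw = 0.6 F_EXX = 0.6 × 100 = 60 ksi.
φR_n = 0.75 × 60 × 2.651 = 119.3 kips.

φR_n ≈ 119 kips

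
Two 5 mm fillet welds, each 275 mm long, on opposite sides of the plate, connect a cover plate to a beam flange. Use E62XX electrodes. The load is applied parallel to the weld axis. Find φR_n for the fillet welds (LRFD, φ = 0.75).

φR_n ≈ 542 kN

E62XX → F_EXX = 620 MPa.
Effective throat t_e = 0.707 × 5 = 3.535 mm.
Total length L = 550 mm; A_we = 3.535 × 550 = 1944 mm².
F_nw = 0.6 F_EXX = 0.6 × 620 = 372 MPa.
φR_n = 0.75 × 372 × 1944 × 10⁻³ = 542.4 kN.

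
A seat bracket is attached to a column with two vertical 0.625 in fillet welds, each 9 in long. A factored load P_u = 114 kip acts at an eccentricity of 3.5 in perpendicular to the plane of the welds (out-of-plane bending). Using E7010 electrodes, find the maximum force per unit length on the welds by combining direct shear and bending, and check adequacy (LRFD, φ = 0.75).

f_max ≈ 16.1 kip/in; NOT adequate

E70XX → F_EXX = 70 ksi.
L_w = 2 × 9 = 18 in; section modulus (unit throat) S = 2 × L²/6 = 27 in².
Direct shear f_v = P/L_w = 114/18 = 6.333 kip/in.
Moment M = P × e = 114 × 3.5 = 399 kip·in; bending f_b = M/S = 14.78 kip/in.
f_max = √(f_v² + f_b²) = √(6.333² + 14.78²) = 16.08 kip/in.
φr_n = 0.75 × 0.6 × 70 × (0.707 × 0.625) = 13.92 kip/in → NOT adequate.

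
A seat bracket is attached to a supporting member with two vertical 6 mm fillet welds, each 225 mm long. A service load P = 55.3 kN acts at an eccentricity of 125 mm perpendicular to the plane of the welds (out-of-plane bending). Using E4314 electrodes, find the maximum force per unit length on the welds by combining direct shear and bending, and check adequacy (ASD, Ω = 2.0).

E43XX → F_EXX = 430 MPa.
L_w = 2 × 225 = 450 mm; section modulus (unit throat) S = 2 × L²/6 = 16880 mm².
Direct shear f_v = P/L_w = 55.3×10³/450 = 122.9 N/mm.
Moment M = P × e = 55.3×10³ × 125 = 6912500 N·mm; bending f_b = M/S = 409.6 N/mm.
f_max = √(f_v² + f_b²) = √(122.9² + 409.6²) = 427.7 N/mm.
r_n/Ω = (1/2.0) × 0.6 × 430 × (0.707 × 6) = 547.2 N/mm → adequate.

f_max ≈ 428 N/mm; adequate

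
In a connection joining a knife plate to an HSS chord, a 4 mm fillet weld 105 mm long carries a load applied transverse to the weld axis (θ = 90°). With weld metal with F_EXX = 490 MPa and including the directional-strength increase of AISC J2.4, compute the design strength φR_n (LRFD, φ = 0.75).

φR_n ≈ 98.2 kN

t_e = 0.707 × 4 = 2.828 mm; A_we = 2.828 × 105 = 296.9 mm².
Directional factor: 1.0 + 0.5 sin^1.5(90°) = 1.5.
F_nw = 0.6 × 490 × 1.5 = 441 MPa.
φR_n = 0.75 × 441 × 296.9 × 10⁻³ = 98.21 kN.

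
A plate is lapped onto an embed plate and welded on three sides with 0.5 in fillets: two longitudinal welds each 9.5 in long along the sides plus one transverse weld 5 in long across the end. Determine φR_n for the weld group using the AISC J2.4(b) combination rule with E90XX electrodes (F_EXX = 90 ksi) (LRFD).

φR_n ≈ 344 kip

t_e = 0.707 × 0.5 = 0.3535 in.
R_nwl = 0.6 × 90 × 0.3535 × 19 = 362.7 kip (longitudinal, 2 welds).
R_nwt = 0.6 × 90 × 0.3535 × 5 = 95.44 kip (transverse, base value).
(i) R_nwl + R_nwt = 458.1 kip; (ii) 0.85 R_nwl + 1.5 R_nwt = 451.5 kip.
R_n = max = 458.1 kip [governs: (i)]; φR_n = 343.6 kip.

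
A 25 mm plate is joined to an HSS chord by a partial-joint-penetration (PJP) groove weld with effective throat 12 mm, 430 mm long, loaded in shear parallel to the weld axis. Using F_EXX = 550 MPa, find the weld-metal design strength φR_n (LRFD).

φR_n ≈ 1280 kN

Effective throat (given) t_e = 12 mm.
A_we = 12 × 430 = 5160 mm².
F_nw = 0.6 F_EXX = 330 MPa.
φR_n = 0.75 × 330 × 5160 × 10⁻³ = 1277 kN.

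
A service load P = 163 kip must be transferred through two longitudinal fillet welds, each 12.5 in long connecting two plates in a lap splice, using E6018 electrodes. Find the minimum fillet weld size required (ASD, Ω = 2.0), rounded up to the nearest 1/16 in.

E60XX → F_EXX = 60 ksi.
Total weld length L = 25 in.
Required throat t_e = P × Ω / (0.6 F_EXX × L) = 163 × 2.0 / (0.6 × 60 × 25) = 0.3622 in.
Required leg w = t_e / 0.707 = 0.5123 in → use 9/16 in.

w = 9/16 in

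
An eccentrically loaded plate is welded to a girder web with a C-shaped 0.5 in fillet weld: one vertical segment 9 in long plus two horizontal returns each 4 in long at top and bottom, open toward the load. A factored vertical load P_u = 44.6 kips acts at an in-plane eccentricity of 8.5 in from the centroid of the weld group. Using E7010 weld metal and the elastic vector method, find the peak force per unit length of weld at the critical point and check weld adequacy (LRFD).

E70XX → F_EXX = 70 ksi.
Total weld length L_w = 17 in. Treat welds as unit-width lines.
Centroid: x̄ = 2×4×2 / 17 = 0.9412 in from the vertical weld.
Polar moment about centroid: J = I_x + I_y = [9³/12 + 2×4×4.5²] + [9×0.9412² + 2(4³/12 + 4×1.059²)] = 250.4 in³.
Direct shear f_v = P/L_w = 44.6 / 17 = 2.624 kip/in (vertical).
Torsion M = P·e = 44.6 × 8.5 = 379.1 kip·in.
Critical point at (x, y) = (3.059, 4.5) from centroid. f_tx = M·y/J = 6.814 kip/in; f_ty = M·x/J = 4.632 kip/in.
Resultant f_max = √[f_tx² + (f_v + f_ty)²] = √[6.814² + (2.624 + 4.632)²] = 9.953 kip/in.
Capacity per unit length: φr_n = 0.75 × 0.6 × 70 × (0.707 × 0.5) = 11.14 kip/in.
9.953 ≤ 11.14 → adequate.

f_max ≈ 9.95 kip/in; adequate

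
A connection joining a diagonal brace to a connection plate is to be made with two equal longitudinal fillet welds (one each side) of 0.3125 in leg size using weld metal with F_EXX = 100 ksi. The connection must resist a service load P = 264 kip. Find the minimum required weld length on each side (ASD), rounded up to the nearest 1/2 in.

Throat t_e = 0.707 × 0.3125 = 0.2209 in.
r_n/Ω = (0.6 × 100 × 0.2209) / 2.0 = 6.628 kip/in.
L_req = P / (r_n/Ω) = 264 / 6.628 = 39.83 in total.
Per side: 39.83 / 2 = 19.92 in.
Round up → use L = 20 in on each side.

L = 20 in on each side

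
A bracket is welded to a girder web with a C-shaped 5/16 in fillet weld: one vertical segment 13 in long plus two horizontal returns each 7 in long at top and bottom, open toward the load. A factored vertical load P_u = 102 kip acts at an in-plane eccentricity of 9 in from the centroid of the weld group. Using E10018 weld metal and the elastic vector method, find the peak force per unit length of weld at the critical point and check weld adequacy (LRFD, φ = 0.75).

E100XX → F_EXX = 100 ksi.
Total weld length L_w = 27 in. Treat welds as unit-width lines.
Centroid: x̄ = 2×7×3.5 / 27 = 1.815 in from the vertical weld.
Polar moment about centroid: J = I_x + I_y = [13³/12 + 2×7×6.5²] + [13×1.815² + 2(7³/12 + 7×1.685²)] = 914.3 in³.
Direct shear f_v = P/L_w = 102 / 27 = 3.778 kip/in (vertical).
Torsion M = P·e = 102 × 9 = 918 kip·in.
Critical point at (x, y) = (5.185, 6.5) from centroid. f_tx = M·y/J = 6.526 kip/in; f_ty = M·x/J = 5.206 kip/in.
Resultant f_max = √[f_tx² + (f_v + f_ty)²] = √[6.526² + (3.778 + 5.206)²] = 11.1 kip/in.
Capacity per unit length: φr_n = 0.75 × 0.6 × 100 × (0.707 × 0.3125) = 9.942 kip/in.
11.1 > 9.942 → NOT adequate.

f_max ≈ 11.1 kip/in; NOT adequate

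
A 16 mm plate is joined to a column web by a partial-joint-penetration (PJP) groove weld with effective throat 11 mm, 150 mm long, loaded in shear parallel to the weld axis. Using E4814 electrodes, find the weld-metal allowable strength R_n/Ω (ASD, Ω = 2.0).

R_n/Ω ≈ 238 kN

E48XX → F_EXX = 480 MPa.
Effective throat (given) t_e = 11 mm.
A_we = 11 × 150 = 1650 mm².
F_nw = 0.6 F_EXX = 288 MPa.
R_n/Ω = (288 × 1650) / 2.0 × 10⁻³ = 237.6 kN.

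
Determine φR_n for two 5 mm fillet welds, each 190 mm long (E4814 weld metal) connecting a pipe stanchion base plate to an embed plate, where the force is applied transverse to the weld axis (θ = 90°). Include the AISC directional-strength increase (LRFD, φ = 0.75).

E48XX → F_EXX = 480 MPa.
t_e = 0.707 × 5 = 3.535 mm; A_we = 3.535 × 380 = 1343 mm².
Directional factor: 1.0 + 0.5 sin^1.5(90°) = 1.5.
F_nw = 0.6 × 480 × 1.5 = 432 MPa.
φR_n = 0.75 × 432 × 1343 × 10⁻³ = 435.2 kN.

φR_n ≈ 435 kN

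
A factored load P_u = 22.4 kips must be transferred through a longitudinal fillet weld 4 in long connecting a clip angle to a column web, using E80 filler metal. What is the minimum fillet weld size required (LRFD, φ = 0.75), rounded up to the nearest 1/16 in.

w = 1/4 in

E80XX → F_EXX = 80 ksi.
Total weld length L = 4 in.
Required throat t_e = P_u / (φ × 0.6 F_EXX × L) = 22.4 / (0.75 × 0.6 × 80 × 4) = 0.1556 in.
Required leg w = t_e / 0.707 = 0.22 in → use 1/4 in.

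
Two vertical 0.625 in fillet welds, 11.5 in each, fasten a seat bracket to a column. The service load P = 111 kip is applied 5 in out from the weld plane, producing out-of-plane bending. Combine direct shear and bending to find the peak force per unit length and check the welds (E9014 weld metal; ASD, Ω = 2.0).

E90XX → F_EXX = 90 ksi.
L_w = 2 × 11.5 = 23 in; section modulus (unit throat) S = 2 × L²/6 = 44.08 in².
Direct shear f_v = P/L_w = 111/23 = 4.826 kip/in.
Moment M = P × e = 111 × 5 = 555 kip·in; bending f_b = M/S = 12.59 kip/in.
f_max = √(f_v² + f_b²) = √(4.826² + 12.59²) = 13.48 kip/in.
r_n/Ω = (1/2.0) × 0.6 × 90 × (0.707 × 0.625) = 11.93 kip/in → NOT adequate.

f_max ≈ 13.5 kip/in; NOT adequate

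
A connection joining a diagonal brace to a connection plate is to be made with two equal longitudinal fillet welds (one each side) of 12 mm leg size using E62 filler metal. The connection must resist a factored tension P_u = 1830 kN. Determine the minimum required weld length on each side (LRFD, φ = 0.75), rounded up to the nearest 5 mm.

L = 390 mm on each side

E62XX → F_EXX = 620 MPa.
Throat t_e = 0.707 × 12 = 8.484 mm.
φr_n = 0.75 × 0.6 × 620 × 8.484 × 10⁻³ = 2.367 kN/mm.
L_req = P_u / φr_n = 1830 / 2.367 = 773.1 mm total.
Per side: 773.1 / 2 = 386.6 mm.
Round up → use L = 390 mm on each side.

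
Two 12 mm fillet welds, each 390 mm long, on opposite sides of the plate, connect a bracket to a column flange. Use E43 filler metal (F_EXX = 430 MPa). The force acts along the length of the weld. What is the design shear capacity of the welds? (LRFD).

φR_n ≈ 1280 kN

Effective throat t_e = 0.707 × 12 = 8.484 mm.
Total length L = 780 mm; A_we = 8.484 × 780 = 6618 mm².
F_nw = 0.6 F_EXX = 0.6 × 430 = 258 MPa.
φR_n = 0.75 × 258 × 6618 × 10⁻³ = 1280 kN.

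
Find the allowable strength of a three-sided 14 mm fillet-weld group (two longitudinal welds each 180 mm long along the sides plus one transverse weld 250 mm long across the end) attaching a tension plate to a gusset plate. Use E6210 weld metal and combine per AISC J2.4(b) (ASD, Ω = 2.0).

R_n/Ω ≈ 1250 kN

E62XX → F_EXX = 620 MPa.
t_e = 0.707 × 14 = 9.898 mm.
R_nwl = 0.6 × 620 × 9.898 × 360 × 10⁻³ = 1326 kN (longitudinal, 2 welds).
R_nwt = 0.6 × 620 × 9.898 × 250 × 10⁻³ = 920.5 kN (transverse, base value).
(i) R_nwl + R_nwt = 2246 kN; (ii) 0.85 R_nwl + 1.5 R_nwt = 2507 kN.
R_n = max = 2507 kN [governs: (ii)]; R_n/Ω = 1254 kN.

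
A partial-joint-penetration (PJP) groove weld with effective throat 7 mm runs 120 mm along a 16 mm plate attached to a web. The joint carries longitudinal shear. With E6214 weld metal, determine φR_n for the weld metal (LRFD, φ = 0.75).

φR_n ≈ 234 kN

E62XX → F_EXX = 620 MPa.
Effective throat (given) t_e = 7 mm.
A_we = 7 × 120 = 840 mm².
F_nw = 0.6 F_EXX = 372 MPa.
φR_n = 0.75 × 372 × 840 × 10⁻³ = 234.4 kN.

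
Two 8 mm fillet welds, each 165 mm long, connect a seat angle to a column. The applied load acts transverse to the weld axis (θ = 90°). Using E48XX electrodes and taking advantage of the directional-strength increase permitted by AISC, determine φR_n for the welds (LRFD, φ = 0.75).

φR_n ≈ 605 kN

E48XX → F_EXX = 480 MPa.
t_e = 0.707 × 8 = 5.656 mm; A_we = 5.656 × 330 = 1866 mm².
Directional factor: 1.0 + 0.5 sin^1.5(90°) = 1.5.
F_nw = 0.6 × 480 × 1.5 = 432 MPa.
φR_n = 0.75 × 432 × 1866 × 10⁻³ = 604.7 kN.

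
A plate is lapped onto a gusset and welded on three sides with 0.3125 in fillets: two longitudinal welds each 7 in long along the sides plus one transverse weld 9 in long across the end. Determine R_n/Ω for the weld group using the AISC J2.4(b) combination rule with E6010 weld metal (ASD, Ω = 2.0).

E60XX → F_EXX = 60 ksi.
t_e = 0.707 × 0.3125 = 0.2209 in.
R_nwl = 0.6 × 60 × 0.2209 × 14 = 111.4 kips (longitudinal, 2 welds).
R_nwt = 0.6 × 60 × 0.2209 × 9 = 71.58 kips (transverse, base value).
(i) R_nwl + R_nwt = 182.9 kips; (ii) 0.85 R_nwl + 1.5 R_nwt = 202 kips.
R_n = max = 202 kips [governs: (ii)]; R_n/Ω = 101 kips.

R_n/Ω ≈ 101 kips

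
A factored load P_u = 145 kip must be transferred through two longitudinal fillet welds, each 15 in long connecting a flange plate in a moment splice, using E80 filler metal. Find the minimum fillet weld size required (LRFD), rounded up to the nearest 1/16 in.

E80XX → F_EXX = 80 ksi.
Total weld length L = 30 in.
Required throat t_e = P_u / (φ × 0.6 F_EXX × L) = 145 / (0.75 × 0.6 × 80 × 30) = 0.1343 in.
Required leg w = t_e / 0.707 = 0.1899 in → use 1/4 in.

w = 1/4 in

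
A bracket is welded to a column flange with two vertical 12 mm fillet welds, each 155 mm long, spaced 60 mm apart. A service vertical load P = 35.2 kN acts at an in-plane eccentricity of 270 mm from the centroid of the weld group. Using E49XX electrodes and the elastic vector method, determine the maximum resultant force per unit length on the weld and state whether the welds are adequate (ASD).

E49XX → F_EXX = 490 MPa.
Total weld length L_w = 310 mm. Treat welds as unit-width lines.
Polar moment about centroid: J = 2[d³/12 + d(b/2)²] = 2[155³/12 + 155×30²] = 899600 mm³.
Direct shear f_v = P/L_w = 35.2×10³ / 310 = 113.5 N/mm (vertical).
Torsion M = P·e = 35.2×10³ × 270 = 9504000 N·mm.
Critical point at (x, y) = (30, 77.5) from centroid. f_tx = M·y/J = 818.7 N/mm; f_ty = M·x/J = 316.9 N/mm.
Resultant f_max = √[f_tx² + (f_v + f_ty)²] = √[818.7² + (113.5 + 316.9)²] = 925 N/mm.
Capacity per unit length: r_n/Ω = (1/2.0) × 0.6 × 490 × (0.707 × 12) = 1247 N/mm.
925 ≤ 1247 → adequate.

f_max ≈ 925 N/mm; adequate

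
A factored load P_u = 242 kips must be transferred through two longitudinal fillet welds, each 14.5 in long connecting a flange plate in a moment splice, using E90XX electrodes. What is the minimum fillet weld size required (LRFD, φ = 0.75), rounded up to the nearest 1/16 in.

E90XX → F_EXX = 90 ksi.
Total weld length L = 29 in.
Required throat t_e = P_u / (φ × 0.6 F_EXX × L) = 242 / (0.75 × 0.6 × 90 × 29) = 0.206 in.
Required leg w = t_e / 0.707 = 0.2914 in → use 5/16 in.

w = 5/16 in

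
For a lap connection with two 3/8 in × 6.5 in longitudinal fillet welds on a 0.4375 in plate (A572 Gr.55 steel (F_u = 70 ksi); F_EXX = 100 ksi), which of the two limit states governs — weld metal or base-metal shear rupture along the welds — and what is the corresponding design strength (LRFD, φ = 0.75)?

t_e = 0.707 × 0.375 = 0.2651 in; L = 13 in.
Weld metal: φR_n = 0.75 × 0.6 × 100 × 0.2651 × 13 = 155.1 kips.
Base metal (shear rupture): φR_n = 0.75 × 0.6 × 70 × 0.4375 × 13 = 179.2 kips.
Governing: weld metal.

φR_n ≈ 155 kips (weld metal governs)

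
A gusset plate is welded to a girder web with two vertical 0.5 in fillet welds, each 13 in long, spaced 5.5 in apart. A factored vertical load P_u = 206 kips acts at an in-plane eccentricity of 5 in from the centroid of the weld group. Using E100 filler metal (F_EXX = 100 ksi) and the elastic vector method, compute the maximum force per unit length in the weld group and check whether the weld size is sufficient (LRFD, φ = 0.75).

Total weld length L_w = 26 in. Treat welds as unit-width lines.
Polar moment about centroid: J = 2[d³/12 + d(b/2)²] = 2[13³/12 + 13×2.75²] = 562.8 in³.
Direct shear f_v = P/L_w = 206 / 26 = 7.923 kip/in (vertical).
Torsion M = P·e = 206 × 5 = 1030 kip·in.
Critical point at (x, y) = (2.75, 6.5) from centroid. f_tx = M·y/J = 11.9 kip/in; f_ty = M·x/J = 5.033 kip/in.
Resultant f_max = √[f_tx² + (f_v + f_ty)²] = √[11.9² + (7.923 + 5.033)²] = 17.59 kip/in.
Capacity per unit length: φr_n = 0.75 × 0.6 × 100 × (0.707 × 0.5) = 15.91 kip/in.
17.59 > 15.91 → NOT adequate.

f_max ≈ 17.6 kip/in; NOT adequate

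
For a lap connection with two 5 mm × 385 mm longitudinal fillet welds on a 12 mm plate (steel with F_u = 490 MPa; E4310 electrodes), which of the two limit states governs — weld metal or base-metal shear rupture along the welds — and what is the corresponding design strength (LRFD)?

E43XX → F_EXX = 430 MPa.
t_e = 0.707 × 5 = 3.535 mm; L = 770 mm.
Weld metal: φR_n = 0.75 × 0.6 × 430 × 3.535 × 770 × 10⁻³ = 526.7 kN.
Base metal (shear rupture): φR_n = 0.75 × 0.6 × 490 × 12 × 770 × 10⁻³ = 2037 kN.
Governing: weld metal.

φR_n ≈ 527 kN (weld metal governs)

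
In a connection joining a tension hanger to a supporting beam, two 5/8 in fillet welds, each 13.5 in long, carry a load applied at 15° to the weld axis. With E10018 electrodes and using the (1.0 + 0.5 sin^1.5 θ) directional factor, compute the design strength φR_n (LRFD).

E100XX → F_EXX = 100 ksi.
t_e = 0.707 × 0.625 = 0.4419 in; A_we = 0.4419 × 27 = 11.93 in².
Directional factor: 1.0 + 0.5 sin^1.5(15°) = 1.066.
F_nw = 0.6 × 100 × 1.066 = 63.95 ksi.
φR_n = 0.75 × 63.95 × 11.93 = 572.2 kip.

φR_n ≈ 572 kip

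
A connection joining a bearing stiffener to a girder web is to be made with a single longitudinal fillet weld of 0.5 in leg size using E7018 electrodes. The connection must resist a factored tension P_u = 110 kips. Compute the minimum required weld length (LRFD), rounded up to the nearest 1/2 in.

L = 10 in

E70XX → F_EXX = 70 ksi.
Throat t_e = 0.707 × 0.5 = 0.3535 in.
φr_n = 0.75 × 0.6 × 70 × 0.3535 = 11.14 kips/in.
L_req = P_u / φr_n = 110 / 11.14 = 9.879 in total.
Round up → use L = 10 in.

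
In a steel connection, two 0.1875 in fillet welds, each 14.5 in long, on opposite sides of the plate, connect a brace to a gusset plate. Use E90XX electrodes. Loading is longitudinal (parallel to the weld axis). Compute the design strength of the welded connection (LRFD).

φR_n ≈ 156 kip

E90XX → F_EXX = 90 ksi.
Effective throat t_e = 0.707 × 0.1875 = 0.1326 in.
Total length L = 29 in; A_we = 0.1326 × 29 = 3.844 in².
F_nw = 0.6 F_EXX = 0.6 × 90 = 54 ksi.
φR_n = 0.75 × 54 × 3.844 = 155.7 kip.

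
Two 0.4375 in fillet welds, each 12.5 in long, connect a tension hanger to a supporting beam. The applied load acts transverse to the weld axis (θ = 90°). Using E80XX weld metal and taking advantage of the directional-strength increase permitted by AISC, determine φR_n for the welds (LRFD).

E80XX → F_EXX = 80 ksi.
t_e = 0.707 × 0.4375 = 0.3093 in; A_we = 0.3093 × 25 = 7.733 in².
Directional factor: 1.0 + 0.5 sin^1.5(90°) = 1.5.
F_nw = 0.6 × 80 × 1.5 = 72 ksi.
φR_n = 0.75 × 72 × 7.733 = 417.6 kips.

φR_n ≈ 418 kips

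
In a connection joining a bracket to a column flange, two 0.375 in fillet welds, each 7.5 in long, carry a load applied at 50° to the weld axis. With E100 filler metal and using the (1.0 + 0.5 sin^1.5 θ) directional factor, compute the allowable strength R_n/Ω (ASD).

R_n/Ω ≈ 159 kip

E100XX → F_EXX = 100 ksi.
t_e = 0.707 × 0.375 = 0.2651 in; A_we = 0.2651 × 15 = 3.977 in².
Directional factor: 1.0 + 0.5 sin^1.5(50°) = 1.335.
F_nw = 0.6 × 100 × 1.335 = 80.11 ksi.
R_n/Ω = (80.11 × 3.977) / 2.0 = 159.3 kip.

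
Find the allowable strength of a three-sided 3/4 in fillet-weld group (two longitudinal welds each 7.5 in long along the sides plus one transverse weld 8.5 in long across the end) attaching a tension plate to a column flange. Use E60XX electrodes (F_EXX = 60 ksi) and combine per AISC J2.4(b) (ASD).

t_e = 0.707 × 0.75 = 0.5302 in.
R_nwl = 0.6 × 60 × 0.5302 × 15 = 286.3 kips (longitudinal, 2 welds).
R_nwt = 0.6 × 60 × 0.5302 × 8.5 = 162.3 kips (transverse, base value).
(i) R_nwl + R_nwt = 448.6 kips; (ii) 0.85 R_nwl + 1.5 R_nwt = 486.8 kips.
R_n = max = 486.8 kips [governs: (ii)]; R_n/Ω = 243.4 kips.

R_n/Ω ≈ 243 kips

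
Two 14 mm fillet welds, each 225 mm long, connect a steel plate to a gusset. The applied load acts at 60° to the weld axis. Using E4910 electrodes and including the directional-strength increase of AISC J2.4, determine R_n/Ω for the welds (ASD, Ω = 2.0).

R_n/Ω ≈ 919 kN

E49XX → F_EXX = 490 MPa.
t_e = 0.707 × 14 = 9.898 mm; A_we = 9.898 × 450 = 4454 mm².
Directional factor: 1.0 + 0.5 sin^1.5(60°) = 1.403.
F_nw = 0.6 × 490 × 1.403 = 412.5 MPa.
R_n/Ω = (412.5 × 4454) / 2.0 × 10⁻³ = 918.6 kN.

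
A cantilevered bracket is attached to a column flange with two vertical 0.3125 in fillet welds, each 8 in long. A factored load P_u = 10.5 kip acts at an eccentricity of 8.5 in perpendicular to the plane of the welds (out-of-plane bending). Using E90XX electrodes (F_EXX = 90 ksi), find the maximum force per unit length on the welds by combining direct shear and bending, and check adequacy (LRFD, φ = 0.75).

f_max ≈ 4.23 kip/in; adequate

L_w = 2 × 8 = 16 in; section modulus (unit throat) S = 2 × L²/6 = 21.33 in².
Direct shear f_v = P/L_w = 10.5/16 = 0.6562 kip/in.
Moment M = P × e = 10.5 × 8.5 = 89.25 kip·in; bending f_b = M/S = 4.184 kip/in.
f_max = √(f_v² + f_b²) = √(0.6562² + 4.184²) = 4.235 kip/in.
φr_n = 0.75 × 0.6 × 90 × (0.707 × 0.3125) = 8.948 kip/in → adequate.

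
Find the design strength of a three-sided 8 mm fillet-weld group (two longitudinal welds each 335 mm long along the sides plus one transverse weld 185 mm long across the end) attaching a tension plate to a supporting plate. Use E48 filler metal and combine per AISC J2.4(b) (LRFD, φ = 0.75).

E48XX → F_EXX = 480 MPa.
t_e = 0.707 × 8 = 5.656 mm.
R_nwl = 0.6 × 480 × 5.656 × 670 × 10⁻³ = 1091 kN (longitudinal, 2 welds).
R_nwt = 0.6 × 480 × 5.656 × 185 × 10⁻³ = 301.4 kN (transverse, base value).
(i) R_nwl + R_nwt = 1393 kN; (ii) 0.85 R_nwl + 1.5 R_nwt = 1380 kN.
R_n = max = 1393 kN [governs: (i)]; φR_n = 1045 kN.

φR_n ≈ 1040 kN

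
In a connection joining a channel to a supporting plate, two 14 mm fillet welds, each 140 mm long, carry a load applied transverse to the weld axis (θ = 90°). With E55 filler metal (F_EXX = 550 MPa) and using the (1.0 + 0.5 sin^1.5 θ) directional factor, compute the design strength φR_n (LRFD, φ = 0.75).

φR_n ≈ 1030 kN

t_e = 0.707 × 14 = 9.898 mm; A_we = 9.898 × 280 = 2771 mm².
Directional factor: 1.0 + 0.5 sin^1.5(90°) = 1.5.
F_nw = 0.6 × 550 × 1.5 = 495 MPa.
φR_n = 0.75 × 495 × 2771 × 10⁻³ = 1029 kN.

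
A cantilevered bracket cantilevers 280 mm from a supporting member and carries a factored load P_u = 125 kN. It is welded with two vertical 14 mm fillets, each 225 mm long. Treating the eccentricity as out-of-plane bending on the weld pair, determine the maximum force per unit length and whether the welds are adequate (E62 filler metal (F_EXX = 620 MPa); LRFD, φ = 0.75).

L_w = 2 × 225 = 450 mm; section modulus (unit throat) S = 2 × L²/6 = 16880 mm².
Direct shear f_v = P/L_w = 125×10³/450 = 277.8 N/mm.
Moment M = P × e = 125×10³ × 280 = 35000000 N·mm; bending f_b = M/S = 2074 N/mm.
f_max = √(f_v² + f_b²) = √(277.8² + 2074²) = 2093 N/mm.
φr_n = 0.75 × 0.6 × 620 × (0.707 × 14) = 2762 N/mm → adequate.

f_max ≈ 2090 N/mm; adequate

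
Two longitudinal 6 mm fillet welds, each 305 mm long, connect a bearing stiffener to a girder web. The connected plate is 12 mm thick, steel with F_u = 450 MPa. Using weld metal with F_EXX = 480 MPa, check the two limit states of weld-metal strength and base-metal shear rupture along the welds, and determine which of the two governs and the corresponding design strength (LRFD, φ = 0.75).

φR_n ≈ 559 kN (weld metal governs)

t_e = 0.707 × 6 = 4.242 mm; L = 610 mm.
Weld metal: φR_n = 0.75 × 0.6 × 480 × 4.242 × 610 × 10⁻³ = 558.9 kN.
Base metal (shear rupture): φR_n = 0.75 × 0.6 × 450 × 12 × 610 × 10⁻³ = 1482 kN.
Governing: weld metal.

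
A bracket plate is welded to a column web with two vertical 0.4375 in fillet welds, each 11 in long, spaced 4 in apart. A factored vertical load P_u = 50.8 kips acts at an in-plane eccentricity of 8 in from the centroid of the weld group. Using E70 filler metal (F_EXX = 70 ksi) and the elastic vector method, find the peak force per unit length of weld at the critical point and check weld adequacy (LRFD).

f_max ≈ 8.74 kip/in; adequate

Total weld length L_w = 22 in. Treat welds as unit-width lines.
Polar moment about centroid: J = 2[d³/12 + d(b/2)²] = 2[11³/12 + 11×2²] = 309.8 in³.
Direct shear f_v = P/L_w = 50.8 / 22 = 2.309 kip/in (vertical).
Torsion M = P·e = 50.8 × 8 = 406.4 kip·in.
Critical point at (x, y) = (2, 5.5) from centroid. f_tx = M·y/J = 7.214 kip/in; f_ty = M·x/J = 2.623 kip/in.
Resultant f_max = √[f_tx² + (f_v + f_ty)²] = √[7.214² + (2.309 + 2.623)²] = 8.739 kip/in.
Capacity per unit length: φr_n = 0.75 × 0.6 × 70 × (0.707 × 0.4375) = 9.743 kip/in.
8.739 ≤ 9.743 → adequate.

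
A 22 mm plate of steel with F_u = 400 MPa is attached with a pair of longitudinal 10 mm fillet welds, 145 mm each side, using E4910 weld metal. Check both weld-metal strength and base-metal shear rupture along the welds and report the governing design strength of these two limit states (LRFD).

φR_n ≈ 452 kN (weld metal governs)

E49XX → F_EXX = 490 MPa.
t_e = 0.707 × 10 = 7.07 mm; L = 290 mm.
Weld metal: φR_n = 0.75 × 0.6 × 490 × 7.07 × 290 × 10⁻³ = 452.1 kN.
Base metal (shear rupture): φR_n = 0.75 × 0.6 × 400 × 22 × 290 × 10⁻³ = 1148 kN.
Governing: weld metal.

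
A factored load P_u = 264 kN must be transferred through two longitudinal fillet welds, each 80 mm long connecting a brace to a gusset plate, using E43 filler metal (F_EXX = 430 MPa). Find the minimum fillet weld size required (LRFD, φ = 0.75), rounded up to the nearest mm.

Total weld length L = 160 mm.
Required throat t_e = P_u / (φ × 0.6 F_EXX × L) = 264 / (0.75 × 0.6 × 430 × 160 × 10⁻³) = 8.527 mm.
Required leg w = t_e / 0.707 = 12.06 mm → use 13 mm.

w = 13 mm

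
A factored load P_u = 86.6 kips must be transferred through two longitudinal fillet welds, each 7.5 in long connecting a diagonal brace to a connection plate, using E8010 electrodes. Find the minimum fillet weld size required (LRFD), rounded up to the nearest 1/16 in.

E80XX → F_EXX = 80 ksi.
Total weld length L = 15 in.
Required throat t_e = P_u / (φ × 0.6 F_EXX × L) = 86.6 / (0.75 × 0.6 × 80 × 15) = 0.1604 in.
Required leg w = t_e / 0.707 = 0.2268 in → use 1/4 in.

w = 1/4 in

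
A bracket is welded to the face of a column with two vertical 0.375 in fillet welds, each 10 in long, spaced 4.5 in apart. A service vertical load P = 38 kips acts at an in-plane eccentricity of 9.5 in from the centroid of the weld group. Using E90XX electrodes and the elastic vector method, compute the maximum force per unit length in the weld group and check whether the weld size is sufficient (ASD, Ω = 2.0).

f_max ≈ 8.35 kip/in; NOT adequate

E90XX → F_EXX = 90 ksi.
Total weld length L_w = 20 in. Treat welds as unit-width lines.
Polar moment about centroid: J = 2[d³/12 + d(b/2)²] = 2[10³/12 + 10×2.25²] = 267.9 in³.
Direct shear f_v = P/L_w = 38 / 20 = 1.9 kip/in (vertical).
Torsion M = P·e = 38 × 9.5 = 361 kip·in.
Critical point at (x, y) = (2.25, 5) from centroid. f_tx = M·y/J = 6.737 kip/in; f_ty = M·x/J = 3.032 kip/in.
Resultant f_max = √[f_tx² + (f_v + f_ty)²] = √[6.737² + (1.9 + 3.032)²] = 8.349 kip/in.
Capacity per unit length: r_n/Ω = (1/2.0) × 0.6 × 90 × (0.707 × 0.375) = 7.158 kip/in.
8.349 > 7.158 → NOT adequate.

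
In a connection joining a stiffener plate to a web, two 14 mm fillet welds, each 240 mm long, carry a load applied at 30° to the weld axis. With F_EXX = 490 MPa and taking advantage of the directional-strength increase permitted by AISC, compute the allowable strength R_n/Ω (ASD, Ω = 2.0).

t_e = 0.707 × 14 = 9.898 mm; A_we = 9.898 × 480 = 4751 mm².
Directional factor: 1.0 + 0.5 sin^1.5(30°) = 1.177.
F_nw = 0.6 × 490 × 1.177 = 346 MPa.
R_n/Ω = (346 × 4751) / 2.0 × 10⁻³ = 821.9 kN.

R_n/Ω ≈ 822 kN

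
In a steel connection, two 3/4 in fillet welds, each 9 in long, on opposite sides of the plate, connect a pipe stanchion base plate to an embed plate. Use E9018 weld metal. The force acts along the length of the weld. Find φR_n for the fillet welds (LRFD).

φR_n ≈ 387 kip

E90XX → F_EXX = 90 ksi.
Effective throat t_e = 0.707 × 0.75 = 0.5302 in.
Total length L = 18 in; A_we = 0.5302 × 18 = 9.544 in².
F_nw = 0.6 F_EXX = 0.6 × 90 = 54 ksi.
φR_n = 0.75 × 54 × 9.544 = 386.6 kip.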